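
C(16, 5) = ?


C(16,5) = 16!/(5! × 11!)
= 20922789888000/(120 × 39916800)
= 4368

C(16,5) = 4368


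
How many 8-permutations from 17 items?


P(17,8) = 17!/9!
= 355687428096000/362880
= 980179200

P(17,8) = 980179200


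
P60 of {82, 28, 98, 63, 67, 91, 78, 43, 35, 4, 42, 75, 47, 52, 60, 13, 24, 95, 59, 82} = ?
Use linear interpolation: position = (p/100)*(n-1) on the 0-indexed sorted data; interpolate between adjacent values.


Sorted: 4, 13, 24, 28, 35, 42, 43, 47, 52, 59, 60, 63, 67, 75, 78, 82, 82, 91, 95, 98
n = 20
Index = 60/100 * 19 = 11.4000
Lower = data[11] = 63, Upper = data[12] = 67
P60 = 63 + 0.4000*(4) = 64.6000

P60 = 64.6000


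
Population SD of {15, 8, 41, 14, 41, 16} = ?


Mean = 22.5000
Variance = 177.5833
SD = sqrt(177.5833) = 13.3260

SD = 13.3260


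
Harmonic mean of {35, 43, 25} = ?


Sum of reciprocals = 1/35 + 1/43 + 1/25 = 0.091827
HM = 3/0.091827 = 32.6700

HM = 32.6700


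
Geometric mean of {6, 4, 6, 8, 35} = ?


Product = 6 × 4 × 6 × 8 × 35 = 40320
GM = 40320^(1/5) = 8.3388

GM = 8.3388


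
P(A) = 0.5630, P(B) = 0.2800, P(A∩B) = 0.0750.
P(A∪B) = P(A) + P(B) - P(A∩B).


P(A∪B) = 0.5630 + 0.2800 - 0.0750
= 0.8430 - 0.0750
= 0.7680

P(A∪B) = 0.7680


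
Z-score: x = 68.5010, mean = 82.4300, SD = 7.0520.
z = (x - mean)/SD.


z = (68.5010 - 82.4300)/7.0520
= -13.9290/7.0520
= -1.9752

z = -1.9752


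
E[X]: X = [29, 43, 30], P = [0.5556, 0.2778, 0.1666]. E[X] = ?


E[X] = 29*0.5556 + 43*0.2778 + 30*0.1666
= 16.1124 + 11.9454 + 4.9980
= 33.0558

E[X] = 33.0558


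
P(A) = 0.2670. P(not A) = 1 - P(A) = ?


P(not A) = 1 - 0.2670 = 0.7330

P(not A) = 0.7330


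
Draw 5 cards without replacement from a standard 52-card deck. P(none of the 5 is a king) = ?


P(no kings) = (48/52) × (47/51) × (46/50) × (45/49) × (44/48)
= 0.6588

P = 0.6588


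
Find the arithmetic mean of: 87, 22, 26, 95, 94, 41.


Sum = 87 + 22 + 26 + 95 + 94 + 41 = 365
n = 6
Mean = 365/6 = 60.8333

Mean = 60.8333


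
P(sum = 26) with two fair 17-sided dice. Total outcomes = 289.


Total outcomes = 17×17 = 289
Favorable (sum = 26): 9
P = 9/289 = 0.0311

P = 0.0311


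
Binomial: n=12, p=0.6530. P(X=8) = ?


C(12,8) = 495
p^8 = 0.033060
(1-p)^4 = 0.014498
P = 495 * 0.033060 * 0.014498 = 0.2373

P(X=8) = 0.2373


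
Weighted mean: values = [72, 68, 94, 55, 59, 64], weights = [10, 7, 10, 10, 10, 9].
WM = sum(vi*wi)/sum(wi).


Numerator = 72*10 + 68*7 + 94*10 + 55*10 + 59*10 + 64*9 = 3852
Denominator = 10 + 7 + 10 + 10 + 10 + 9 = 56
WM = 3852/56 = 68.7857

WM = 68.7857


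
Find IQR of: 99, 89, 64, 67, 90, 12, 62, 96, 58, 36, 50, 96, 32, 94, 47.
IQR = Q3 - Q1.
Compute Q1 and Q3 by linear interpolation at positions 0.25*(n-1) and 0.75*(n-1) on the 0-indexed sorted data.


Sorted: 12, 32, 36, 47, 50, 58, 62, 64, 67, 89, 90, 94, 96, 96, 99
Q1 (25th %ile) = 48.5000
Q3 (75th %ile) = 92.0000
IQR = 92.0000 - 48.5000 = 43.5000

IQR = 43.5000


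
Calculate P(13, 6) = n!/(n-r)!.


P(13,6) = 13!/7!
= 6227020800/5040
= 1235520

P(13,6) = 1235520


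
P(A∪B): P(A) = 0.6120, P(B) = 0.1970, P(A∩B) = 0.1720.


P(A∪B) = 0.6120 + 0.1970 - 0.1720
= 0.8090 - 0.1720
= 0.6370

P(A∪B) = 0.6370


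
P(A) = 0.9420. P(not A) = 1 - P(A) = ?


P(not A) = 1 - 0.9420 = 0.0580

P(not A) = 0.0580


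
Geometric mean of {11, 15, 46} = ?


Product = 11 × 15 × 46 = 7590
GM = 7590^(1/3) = 19.6523

GM = 19.6523


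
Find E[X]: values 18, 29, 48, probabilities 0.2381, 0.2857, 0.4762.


E[X] = 18*0.2381 + 29*0.2857 + 48*0.4762
= 4.2858 + 8.2853 + 22.8576
= 35.4287

E[X] = 35.4287


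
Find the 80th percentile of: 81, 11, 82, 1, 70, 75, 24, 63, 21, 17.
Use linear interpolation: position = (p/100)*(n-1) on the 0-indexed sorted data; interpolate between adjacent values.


Sorted: 1, 11, 17, 21, 24, 63, 70, 75, 81, 82
n = 10
Index = 80/100 * 9 = 7.2000
Lower = data[7] = 75, Upper = data[8] = 81
P80 = 75 + 0.2000*(6) = 76.2000

P80 = 76.2000


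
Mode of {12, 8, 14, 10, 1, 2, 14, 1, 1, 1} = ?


Frequencies: 1:4, 2:1, 8:1, 10:1, 12:1, 14:2
Max frequency = 4
Mode = 1

Mode = 1


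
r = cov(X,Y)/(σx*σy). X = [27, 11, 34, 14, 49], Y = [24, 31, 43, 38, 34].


Mean X = 27.0000, Mean Y = 34.0000
SD X = 13.841965, SD Y = 6.418723
Cov = 11.800000
r = 11.800000/(13.841965*6.418723) = 0.1328

r = 0.1328


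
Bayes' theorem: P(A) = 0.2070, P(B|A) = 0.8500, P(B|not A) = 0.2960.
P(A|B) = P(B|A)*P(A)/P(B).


P(B) = P(B|A)*P(A) + P(B|A')*P(A')
= 0.8500*0.2070 + 0.2960*0.7930
= 0.175950 + 0.234728 = 0.410678
P(A|B) = 0.175950/0.410678 = 0.4284

P(A|B) = 0.4284


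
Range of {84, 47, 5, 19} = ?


Max = 84, Min = 5
Range = 84 - 5 = 79

Range = 79


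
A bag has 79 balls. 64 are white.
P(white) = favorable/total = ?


P = 64/79 = 0.8101

P = 0.8101


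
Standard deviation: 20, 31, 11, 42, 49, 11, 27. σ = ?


Mean = 27.2857
Variance = 183.6327
SD = sqrt(183.6327) = 13.5511

SD = 13.5511


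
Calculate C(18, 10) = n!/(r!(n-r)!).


C(18,10) = 18!/(10! × 8!)
= 6402373705728000/(3628800 × 40320)
= 43758

C(18,10) = 43758


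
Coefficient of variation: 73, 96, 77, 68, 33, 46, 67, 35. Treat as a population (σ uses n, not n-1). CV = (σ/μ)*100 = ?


Mean = 61.8750
SD = 20.5818
CV = (20.5818/61.8750)*100 = 33.2635%

CV = 33.2635%


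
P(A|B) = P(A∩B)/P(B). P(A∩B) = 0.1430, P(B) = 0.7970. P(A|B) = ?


P(A|B) = 0.1430/0.7970 = 0.1794

P(A|B) = 0.1794


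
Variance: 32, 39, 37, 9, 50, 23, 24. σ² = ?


Mean = 30.5714
Squared deviations: 2.0408, 71.0408, 41.3265, 465.3265, 377.4694, 57.3265, 43.1837
Sum = 1057.7143
Variance = 1057.7143/7 = 151.1020

Variance = 151.1020


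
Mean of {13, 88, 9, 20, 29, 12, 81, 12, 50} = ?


Sum = 13 + 88 + 9 + 20 + 29 + 12 + 81 + 12 + 50 = 314
n = 9
Mean = 314/9 = 34.8889

Mean = 34.8889


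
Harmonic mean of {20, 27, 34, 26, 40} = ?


Sum of reciprocals = 1/20 + 1/27 + 1/34 + 1/26 + 1/40 = 0.179910
HM = 5/0.179910 = 27.7916

HM = 27.7916


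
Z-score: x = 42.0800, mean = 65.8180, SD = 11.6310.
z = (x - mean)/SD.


z = (42.0800 - 65.8180)/11.6310
= -23.7380/11.6310
= -2.0409

z = -2.0409


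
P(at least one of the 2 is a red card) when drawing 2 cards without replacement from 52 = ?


P(at least one) = 1 - P(none)
P(none) = (26/52) × (25/51) = 0.245098
P(at least one) = 1 - 0.245098 = 0.7549

P = 0.7549


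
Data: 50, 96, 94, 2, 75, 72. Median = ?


Sorted: 2, 50, 72, 75, 94, 96
n = 6 (even)
Middle values: 72 and 75
Median = (72+75)/2 = 73.5000

Median = 73.5000


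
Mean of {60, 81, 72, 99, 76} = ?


Sum = 60 + 81 + 72 + 99 + 76 = 388
n = 5
Mean = 388/5 = 77.6000

Mean = 77.6000


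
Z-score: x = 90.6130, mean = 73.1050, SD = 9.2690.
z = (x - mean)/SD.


z = (90.6130 - 73.1050)/9.2690
= 17.5080/9.2690
= 1.8889

z = 1.8889


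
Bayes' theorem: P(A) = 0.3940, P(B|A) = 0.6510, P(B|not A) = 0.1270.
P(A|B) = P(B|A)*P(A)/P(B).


P(B) = P(B|A)*P(A) + P(B|A')*P(A')
= 0.6510*0.3940 + 0.1270*0.6060
= 0.256494 + 0.076962 = 0.333456
P(A|B) = 0.256494/0.333456 = 0.7692

P(A|B) = 0.7692


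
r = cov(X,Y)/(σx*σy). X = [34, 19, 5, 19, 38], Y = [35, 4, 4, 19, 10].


Mean X = 23.0000, Mean Y = 14.4000
SD X = 11.849051, SD Y = 11.672189
Cov = 74.200000
r = 74.200000/(11.849051*11.672189) = 0.5365

r = 0.5365


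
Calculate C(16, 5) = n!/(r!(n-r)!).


C(16,5) = 16!/(5! × 11!)
= 20922789888000/(120 × 39916800)
= 4368

C(16,5) = 4368


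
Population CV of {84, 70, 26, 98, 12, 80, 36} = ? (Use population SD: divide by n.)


Mean = 58.0000
SD = 30.5380
CV = (30.5380/58.0000)*100 = 52.6518%

CV = 52.6518%


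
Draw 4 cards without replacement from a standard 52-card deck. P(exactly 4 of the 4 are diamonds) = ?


Hypergeometric: P(X=4) = C(13,4)·C(39,0) / C(52,4)
= 715 × 1 / 270725
= 715/270725 = 0.0026

P = 0.0026


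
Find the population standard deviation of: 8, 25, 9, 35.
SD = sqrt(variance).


Mean = 19.2500
Variance = 128.1875
SD = sqrt(128.1875) = 11.3220

SD = 11.3220


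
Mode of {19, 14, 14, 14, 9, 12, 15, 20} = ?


Frequencies: 9:1, 12:1, 14:3, 15:1, 19:1, 20:1
Max frequency = 3
Mode = 14

Mode = 14


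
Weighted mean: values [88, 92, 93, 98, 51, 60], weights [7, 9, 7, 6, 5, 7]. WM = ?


Numerator = 88*7 + 92*9 + 93*7 + 98*6 + 51*5 + 60*7 = 3358
Denominator = 7 + 9 + 7 + 6 + 5 + 7 = 41
WM = 3358/41 = 81.9024

WM = 81.9024


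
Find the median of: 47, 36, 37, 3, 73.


Sorted: 3, 36, 37, 47, 73
n = 5 (odd)
Middle value = 37

Median = 37


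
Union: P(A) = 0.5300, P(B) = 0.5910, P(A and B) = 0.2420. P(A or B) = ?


P(A∪B) = 0.5300 + 0.5910 - 0.2420
= 1.1210 - 0.2420
= 0.8790

P(A∪B) = 0.8790


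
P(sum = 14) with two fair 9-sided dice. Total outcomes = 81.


Total outcomes = 9×9 = 81
Favorable (sum = 14): 5
P = 5/81 = 0.0617

P = 0.0617


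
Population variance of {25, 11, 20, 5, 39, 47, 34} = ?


Mean = 25.8571
Squared deviations: 0.7347, 220.7347, 34.3061, 435.0204, 172.7347, 447.0204, 66.3061
Sum = 1376.8571
Variance = 1376.8571/7 = 196.6939

Variance = 196.6939


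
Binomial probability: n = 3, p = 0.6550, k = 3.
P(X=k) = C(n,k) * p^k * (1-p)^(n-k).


C(3,3) = 1
p^3 = 0.281011
(1-p)^0 = 1.000000
P = 1 * 0.281011 * 1.000000 = 0.2810

P(X=3) = 0.2810


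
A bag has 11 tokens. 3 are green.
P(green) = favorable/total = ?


P = 3/11 = 0.2727

P = 0.2727


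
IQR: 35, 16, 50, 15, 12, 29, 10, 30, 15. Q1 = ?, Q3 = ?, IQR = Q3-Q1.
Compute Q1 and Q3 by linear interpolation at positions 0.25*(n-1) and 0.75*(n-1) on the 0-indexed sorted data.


Sorted: 10, 12, 15, 15, 16, 29, 30, 35, 50
Q1 (25th %ile) = 15.0000
Q3 (75th %ile) = 30.0000
IQR = 30.0000 - 15.0000 = 15.0000

IQR = 15.0000


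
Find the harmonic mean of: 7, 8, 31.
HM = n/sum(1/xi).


Sum of reciprocals = 1/7 + 1/8 + 1/31 = 0.300115
HM = 3/0.300115 = 9.9962

HM = 9.9962


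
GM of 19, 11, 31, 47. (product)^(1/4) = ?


Product = 19 × 11 × 31 × 47 = 304513
GM = 304513^(1/4) = 23.4910

GM = 23.4910


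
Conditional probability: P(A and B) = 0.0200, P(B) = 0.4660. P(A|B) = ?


P(A|B) = 0.0200/0.4660 = 0.0429

P(A|B) = 0.0429


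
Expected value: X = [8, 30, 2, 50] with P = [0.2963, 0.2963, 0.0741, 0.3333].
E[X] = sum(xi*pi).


E[X] = 8*0.2963 + 30*0.2963 + 2*0.0741 + 50*0.3333
= 2.3704 + 8.8890 + 0.1482 + 16.6650
= 28.0726

E[X] = 28.0726


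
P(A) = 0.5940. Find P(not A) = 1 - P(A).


P(not A) = 1 - 0.5940 = 0.4060

P(not A) = 0.4060


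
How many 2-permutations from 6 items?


P(6,2) = 6!/4!
= 720/24
= 30

P(6,2) = 30


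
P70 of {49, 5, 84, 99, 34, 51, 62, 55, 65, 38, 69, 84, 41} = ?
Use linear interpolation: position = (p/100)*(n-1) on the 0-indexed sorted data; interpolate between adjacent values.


Sorted: 5, 34, 38, 41, 49, 51, 55, 62, 65, 69, 84, 84, 99
n = 13
Index = 70/100 * 12 = 8.4000
Lower = data[8] = 65, Upper = data[9] = 69
P70 = 65 + 0.4000*(4) = 66.6000

P70 = 66.6000


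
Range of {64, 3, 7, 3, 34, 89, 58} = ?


Max = 89, Min = 3
Range = 89 - 3 = 86

Range = 86


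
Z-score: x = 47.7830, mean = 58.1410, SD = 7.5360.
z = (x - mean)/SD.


z = (47.7830 - 58.1410)/7.5360
= -10.3580/7.5360
= -1.3745

z = -1.3745


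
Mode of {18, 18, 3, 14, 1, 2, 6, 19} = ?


Frequencies: 1:1, 2:1, 3:1, 6:1, 14:1, 18:2, 19:1
Max frequency = 2
Mode = 18

Mode = 18


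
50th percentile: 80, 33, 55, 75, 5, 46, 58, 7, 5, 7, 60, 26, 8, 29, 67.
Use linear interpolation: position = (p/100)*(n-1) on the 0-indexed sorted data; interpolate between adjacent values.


Sorted: 5, 5, 7, 7, 8, 26, 29, 33, 46, 55, 58, 60, 67, 75, 80
n = 15
Index = 50/100 * 14 = 7.0000
Lower = data[7] = 33, Upper = data[8] = 46
P50 = 33 + 0*(13) = 33.0000

P50 = 33.0000


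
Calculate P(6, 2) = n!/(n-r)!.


P(6,2) = 6!/4!
= 720/24
= 30

P(6,2) = 30


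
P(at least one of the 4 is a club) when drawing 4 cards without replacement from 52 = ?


P(at least one) = 1 - P(none)
P(none) = (39/52) × (38/51) × (37/50) × (36/49) = 0.303818
P(at least one) = 1 - 0.303818 = 0.6962

P = 0.6962


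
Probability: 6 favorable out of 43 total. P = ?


P = 6/43 = 0.1395

P = 0.1395


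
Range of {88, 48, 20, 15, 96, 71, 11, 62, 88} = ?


Max = 96, Min = 11
Range = 96 - 11 = 85

Range = 85


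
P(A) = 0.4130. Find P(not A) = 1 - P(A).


P(not A) = 1 - 0.4130 = 0.5870

P(not A) = 0.5870


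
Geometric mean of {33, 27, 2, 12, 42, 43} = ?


Product = 33 × 27 × 2 × 12 × 42 × 43 = 38619504
GM = 38619504^(1/6) = 18.3852

GM = 18.3852


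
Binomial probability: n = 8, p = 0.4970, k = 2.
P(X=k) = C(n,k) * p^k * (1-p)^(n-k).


C(8,2) = 28
p^2 = 0.247009
(1-p)^6 = 0.016196
P = 28 * 0.247009 * 0.016196 = 0.1120

P(X=2) = 0.1120


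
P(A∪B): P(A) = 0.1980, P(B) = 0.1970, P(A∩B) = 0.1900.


P(A∪B) = 0.1980 + 0.1970 - 0.1900
= 0.3950 - 0.1900
= 0.2050

P(A∪B) = 0.2050


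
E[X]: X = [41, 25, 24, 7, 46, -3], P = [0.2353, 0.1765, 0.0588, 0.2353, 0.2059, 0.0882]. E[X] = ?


E[X] = 41*0.2353 + 25*0.1765 + 24*0.0588 + 7*0.2353 + 46*0.2059 - 3*0.0882
= 9.6473 + 4.4125 + 1.4112 + 1.6471 + 9.4714 - 0.2646
= 26.3249

E[X] = 26.3249


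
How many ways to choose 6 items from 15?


C(15,6) = 15!/(6! × 9!)
= 1307674368000/(720 × 362880)
= 5005

C(15,6) = 5005


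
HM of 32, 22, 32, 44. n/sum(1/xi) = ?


Sum of reciprocals = 1/32 + 1/22 + 1/32 + 1/44 = 0.130682
HM = 4/0.130682 = 30.6087

HM = 30.6087


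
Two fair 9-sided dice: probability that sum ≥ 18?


Total outcomes = 9×9 = 81
Favorable (sum ≥ 18): 1
P = 1/81 = 0.0123

P = 0.0123


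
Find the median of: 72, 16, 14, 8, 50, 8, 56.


Sorted: 8, 8, 14, 16, 50, 56, 72
n = 7 (odd)
Middle value = 16

Median = 16


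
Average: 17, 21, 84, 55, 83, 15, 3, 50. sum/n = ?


Sum = 17 + 21 + 84 + 55 + 83 + 15 + 3 + 50 = 328
n = 8
Mean = 328/8 = 41.0000

Mean = 41.0000


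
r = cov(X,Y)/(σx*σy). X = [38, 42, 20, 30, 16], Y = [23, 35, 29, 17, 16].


Mean X = 29.2000, Mean Y = 24.0000
SD X = 10.007997, SD Y = 7.211103
Cov = 37.200000
r = 37.200000/(10.007997*7.211103) = 0.5155

r = 0.5155


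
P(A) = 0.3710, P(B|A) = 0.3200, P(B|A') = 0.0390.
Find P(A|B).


P(B) = P(B|A)*P(A) + P(B|A')*P(A')
= 0.3200*0.3710 + 0.0390*0.6290
= 0.118720 + 0.024531 = 0.143251
P(A|B) = 0.118720/0.143251 = 0.8288

P(A|B) = 0.8288


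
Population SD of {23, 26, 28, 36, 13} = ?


Mean = 25.2000
Variance = 55.7600
SD = sqrt(55.7600) = 7.4673

SD = 7.4673


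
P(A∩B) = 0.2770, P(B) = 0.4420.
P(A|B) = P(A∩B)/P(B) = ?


P(A|B) = 0.2770/0.4420 = 0.6267

P(A|B) = 0.6267


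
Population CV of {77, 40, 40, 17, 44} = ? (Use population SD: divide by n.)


Mean = 43.6000
SD = 19.2312
CV = (19.2312/43.6000)*100 = 44.1083%

CV = 44.1083%


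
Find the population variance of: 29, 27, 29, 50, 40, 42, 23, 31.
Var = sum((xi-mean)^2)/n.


Mean = 33.8750
Squared deviations: 23.7656, 47.2656, 23.7656, 260.0156, 37.5156, 66.0156, 118.2656, 8.2656
Sum = 584.8750
Variance = 584.8750/8 = 73.1094

Variance = 73.1094


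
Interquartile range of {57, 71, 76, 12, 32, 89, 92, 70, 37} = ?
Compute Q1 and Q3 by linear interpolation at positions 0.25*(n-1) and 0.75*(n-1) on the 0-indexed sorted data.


Sorted: 12, 32, 37, 57, 70, 71, 76, 89, 92
Q1 (25th %ile) = 37.0000
Q3 (75th %ile) = 76.0000
IQR = 76.0000 - 37.0000 = 39.0000

IQR = 39.0000


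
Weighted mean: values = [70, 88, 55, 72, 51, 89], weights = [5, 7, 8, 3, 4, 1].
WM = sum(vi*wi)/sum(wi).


Numerator = 70*5 + 88*7 + 55*8 + 72*3 + 51*4 + 89*1 = 1915
Denominator = 5 + 7 + 8 + 3 + 4 + 1 = 28
WM = 1915/28 = 68.3929

WM = 68.3929


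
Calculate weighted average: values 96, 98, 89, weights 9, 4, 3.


Numerator = 96*9 + 98*4 + 89*3 = 1523
Denominator = 9 + 4 + 3 = 16
WM = 1523/16 = 95.1875

WM = 95.1875


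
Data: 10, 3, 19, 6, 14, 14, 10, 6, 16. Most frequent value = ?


Frequencies: 3:1, 6:2, 10:2, 14:2, 16:1, 19:1
Max frequency = 2
Mode = 6, 10, 14

Mode = 6, 10, 14


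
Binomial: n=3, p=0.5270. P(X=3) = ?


C(3,3) = 1
p^3 = 0.146363
(1-p)^0 = 1.000000
P = 1 * 0.146363 * 1.000000 = 0.1464

P(X=3) = 0.1464


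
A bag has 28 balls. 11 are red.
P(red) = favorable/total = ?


P = 11/28 = 0.3929

P = 0.3929


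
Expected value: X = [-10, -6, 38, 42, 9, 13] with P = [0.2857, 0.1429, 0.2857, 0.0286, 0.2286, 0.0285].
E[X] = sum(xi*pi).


E[X] = -10*0.2857 - 6*0.1429 + 38*0.2857 + 42*0.0286 + 9*0.2286 + 13*0.0285
= -2.8570 - 0.8574 + 10.8566 + 1.2012 + 2.0574 + 0.3705
= 10.7713

E[X] = 10.7713


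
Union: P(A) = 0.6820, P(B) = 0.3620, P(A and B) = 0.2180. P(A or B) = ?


P(A∪B) = 0.6820 + 0.3620 - 0.2180
= 1.0440 - 0.2180
= 0.8260

P(A∪B) = 0.8260


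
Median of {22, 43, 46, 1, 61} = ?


Sorted: 1, 22, 43, 46, 61
n = 5 (odd)
Middle value = 43

Median = 43


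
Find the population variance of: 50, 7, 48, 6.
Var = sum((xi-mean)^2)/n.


Mean = 27.7500
Squared deviations: 495.0625, 430.5625, 410.0625, 473.0625
Sum = 1808.7500
Variance = 1808.7500/4 = 452.1875

Variance = 452.1875


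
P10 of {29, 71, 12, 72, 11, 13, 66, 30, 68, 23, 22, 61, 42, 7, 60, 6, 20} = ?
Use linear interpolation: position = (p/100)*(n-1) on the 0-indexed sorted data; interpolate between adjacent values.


Sorted: 6, 7, 11, 12, 13, 20, 22, 23, 29, 30, 42, 60, 61, 66, 68, 71, 72
n = 17
Index = 10/100 * 16 = 1.6000
Lower = data[1] = 7, Upper = data[2] = 11
P10 = 7 + 0.6000*(4) = 9.4000

P10 = 9.4000


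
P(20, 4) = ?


P(20,4) = 20!/16!
= 2432902008176640000/20922789888000
= 116280

P(20,4) = 116280


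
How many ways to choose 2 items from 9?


C(9,2) = 9!/(2! × 7!)
= 362880/(2 × 5040)
= 36

C(9,2) = 36


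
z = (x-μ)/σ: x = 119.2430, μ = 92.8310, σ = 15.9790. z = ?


z = (119.2430 - 92.8310)/15.9790
= 26.4120/15.9790
= 1.6529

z = 1.6529


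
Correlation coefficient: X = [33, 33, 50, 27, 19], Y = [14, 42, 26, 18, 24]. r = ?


Mean X = 32.4000, Mean Y = 24.8000
SD X = 10.190191, SD Y = 9.600000
Cov = 14.480000
r = 14.480000/(10.190191*9.600000) = 0.1480

r = 0.1480


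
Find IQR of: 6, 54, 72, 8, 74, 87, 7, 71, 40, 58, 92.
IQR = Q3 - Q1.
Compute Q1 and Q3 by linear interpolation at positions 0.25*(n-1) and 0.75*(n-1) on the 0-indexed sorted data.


Sorted: 6, 7, 8, 40, 54, 58, 71, 72, 74, 87, 92
Q1 (25th %ile) = 24.0000
Q3 (75th %ile) = 73.0000
IQR = 73.0000 - 24.0000 = 49.0000

IQR = 49.0000


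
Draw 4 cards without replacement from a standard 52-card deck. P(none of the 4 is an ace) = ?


P(no aces) = (48/52) × (47/51) × (46/50) × (45/49)
= 0.7187

P = 0.7187


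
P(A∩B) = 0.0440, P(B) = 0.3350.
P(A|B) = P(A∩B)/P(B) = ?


P(A|B) = 0.0440/0.3350 = 0.1313

P(A|B) = 0.1313


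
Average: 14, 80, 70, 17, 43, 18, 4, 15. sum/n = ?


Sum = 14 + 80 + 70 + 17 + 43 + 18 + 4 + 15 = 261
n = 8
Mean = 261/8 = 32.6250

Mean = 32.6250


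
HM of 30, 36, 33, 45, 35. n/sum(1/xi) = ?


Sum of reciprocals = 1/30 + 1/36 + 1/33 + 1/45 + 1/35 = 0.142208
HM = 5/0.142208 = 35.1598

HM = 35.1598


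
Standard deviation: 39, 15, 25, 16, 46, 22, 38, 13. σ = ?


Mean = 26.7500
Variance = 139.4375
SD = sqrt(139.4375) = 11.8084

SD = 11.8084


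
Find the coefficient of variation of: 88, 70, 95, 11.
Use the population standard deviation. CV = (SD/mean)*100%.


Mean = 66.0000
SD = 33.0379
CV = (33.0379/66.0000)*100 = 50.0574%

CV = 50.0574%


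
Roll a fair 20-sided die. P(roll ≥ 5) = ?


Favorable outcomes (roll ≥ 5): 16
Total outcomes = 20
P = 16/20 = 0.8000

P = 0.8000


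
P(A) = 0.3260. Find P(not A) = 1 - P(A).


P(not A) = 1 - 0.3260 = 0.6740

P(not A) = 0.6740


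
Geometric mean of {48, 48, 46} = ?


Product = 48 × 48 × 46 = 105984
GM = 105984^(1/3) = 47.3239

GM = 47.3239


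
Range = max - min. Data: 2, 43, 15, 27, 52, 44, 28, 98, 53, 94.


Max = 98, Min = 2
Range = 98 - 2 = 96

Range = 96


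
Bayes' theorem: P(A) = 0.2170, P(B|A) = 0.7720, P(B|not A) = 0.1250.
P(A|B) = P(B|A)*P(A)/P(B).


P(B) = P(B|A)*P(A) + P(B|A')*P(A')
= 0.7720*0.2170 + 0.1250*0.7830
= 0.167524 + 0.097875 = 0.265399
P(A|B) = 0.167524/0.265399 = 0.6312

P(A|B) = 0.6312


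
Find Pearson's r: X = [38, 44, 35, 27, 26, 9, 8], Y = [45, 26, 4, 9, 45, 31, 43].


Mean X = 26.7143, Mean Y = 29.0000
SD X = 12.869835, SD Y = 15.793308
Cov = -56.142857
r = -56.142857/(12.869835*15.793308) = -0.2762

r = -0.2762


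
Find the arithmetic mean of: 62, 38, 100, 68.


Sum = 62 + 38 + 100 + 68 = 268
n = 4
Mean = 268/4 = 67.0000

Mean = 67.0000


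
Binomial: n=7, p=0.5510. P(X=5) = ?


C(7,5) = 21
p^5 = 0.050788
(1-p)^2 = 0.201601
P = 21 * 0.050788 * 0.201601 = 0.2150

P(X=5) = 0.2150


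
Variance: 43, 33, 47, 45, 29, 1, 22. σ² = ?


Mean = 31.4286
Squared deviations: 133.8980, 2.4694, 242.4694, 184.1837, 5.8980, 925.8980, 88.8980
Sum = 1583.7143
Variance = 1583.7143/7 = 226.2449

Variance = 226.2449


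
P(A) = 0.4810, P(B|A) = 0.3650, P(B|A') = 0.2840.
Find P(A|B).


P(B) = P(B|A)*P(A) + P(B|A')*P(A')
= 0.3650*0.4810 + 0.2840*0.5190
= 0.175565 + 0.147396 = 0.322961
P(A|B) = 0.175565/0.322961 = 0.5436

P(A|B) = 0.5436


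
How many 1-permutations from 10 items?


P(10,1) = 10!/9!
= 3628800/362880
= 10

P(10,1) = 10


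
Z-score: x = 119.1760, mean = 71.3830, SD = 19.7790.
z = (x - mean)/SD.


z = (119.1760 - 71.3830)/19.7790
= 47.7930/19.7790
= 2.4164

z = 2.4164


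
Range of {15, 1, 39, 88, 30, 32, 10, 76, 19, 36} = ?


Max = 88, Min = 1
Range = 88 - 1 = 87

Range = 87


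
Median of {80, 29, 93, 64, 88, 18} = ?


Sorted: 18, 29, 64, 80, 88, 93
n = 6 (even)
Middle values: 64 and 80
Median = (64+80)/2 = 72.0000

Median = 72.0000


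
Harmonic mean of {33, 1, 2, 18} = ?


Sum of reciprocals = 1/33 + 1/1 + 1/2 + 1/18 = 1.585859
HM = 4/1.585859 = 2.5223

HM = 2.5223


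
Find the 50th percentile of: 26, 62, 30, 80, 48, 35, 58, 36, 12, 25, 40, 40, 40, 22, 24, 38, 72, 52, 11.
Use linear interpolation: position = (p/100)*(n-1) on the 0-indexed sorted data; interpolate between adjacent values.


Sorted: 11, 12, 22, 24, 25, 26, 30, 35, 36, 38, 40, 40, 40, 48, 52, 58, 62, 72, 80
n = 19
Index = 50/100 * 18 = 9.0000
Lower = data[9] = 38, Upper = data[10] = 40
P50 = 38 + 0*(2) = 38.0000

P50 = 38.0000


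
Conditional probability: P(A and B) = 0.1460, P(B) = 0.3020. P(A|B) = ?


P(A|B) = 0.1460/0.3020 = 0.4834

P(A|B) = 0.4834


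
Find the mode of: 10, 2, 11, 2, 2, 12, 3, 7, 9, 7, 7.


Frequencies: 2:3, 3:1, 7:3, 9:1, 10:1, 11:1, 12:1
Max frequency = 3
Mode = 2, 7

Mode = 2, 7


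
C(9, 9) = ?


C(9,9) = 9!/(9! × 0!)
= 362880/(362880 × 1)
= 1

C(9,9) = 1


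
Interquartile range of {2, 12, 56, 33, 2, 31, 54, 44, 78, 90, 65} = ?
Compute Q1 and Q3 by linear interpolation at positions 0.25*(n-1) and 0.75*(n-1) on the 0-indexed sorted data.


Sorted: 2, 2, 12, 31, 33, 44, 54, 56, 65, 78, 90
Q1 (25th %ile) = 21.5000
Q3 (75th %ile) = 60.5000
IQR = 60.5000 - 21.5000 = 39.0000

IQR = 39.0000


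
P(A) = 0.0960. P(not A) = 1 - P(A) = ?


P(not A) = 1 - 0.0960 = 0.9040

P(not A) = 0.9040


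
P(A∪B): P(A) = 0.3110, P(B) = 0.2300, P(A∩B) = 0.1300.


P(A∪B) = 0.3110 + 0.2300 - 0.1300
= 0.5410 - 0.1300
= 0.4110

P(A∪B) = 0.4110


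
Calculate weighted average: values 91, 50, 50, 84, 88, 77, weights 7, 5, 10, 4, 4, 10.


Numerator = 91*7 + 50*5 + 50*10 + 84*4 + 88*4 + 77*10 = 2845
Denominator = 7 + 5 + 10 + 4 + 4 + 10 = 40
WM = 2845/40 = 71.1250

WM = 71.1250


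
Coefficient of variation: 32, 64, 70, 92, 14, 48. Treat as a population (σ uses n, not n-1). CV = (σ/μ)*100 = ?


Mean = 53.3333
SD = 25.5517
CV = (25.5517/53.3333)*100 = 47.9094%

CV = 47.9094%


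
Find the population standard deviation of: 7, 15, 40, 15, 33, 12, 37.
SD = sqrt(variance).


Mean = 22.7143
Variance = 155.6327
SD = sqrt(155.6327) = 12.4753

SD = 12.4753


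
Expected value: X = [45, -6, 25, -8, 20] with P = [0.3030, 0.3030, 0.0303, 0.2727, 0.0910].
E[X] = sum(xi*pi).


E[X] = 45*0.3030 - 6*0.3030 + 25*0.0303 - 8*0.2727 + 20*0.0910
= 13.6350 - 1.8180 + 0.7575 - 2.1816 + 1.8200
= 12.2129

E[X] = 12.2129


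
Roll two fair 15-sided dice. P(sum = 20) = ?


Total outcomes = 15×15 = 225
Favorable (sum = 20): 11
P = 11/225 = 0.0489

P = 0.0489


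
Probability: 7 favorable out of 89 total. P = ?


P = 7/89 = 0.0787

P = 0.0787


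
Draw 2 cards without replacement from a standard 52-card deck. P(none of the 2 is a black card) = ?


P(no black cards) = (26/52) × (25/51)
= 0.2451

P = 0.2451


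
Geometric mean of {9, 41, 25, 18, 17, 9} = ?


Product = 9 × 41 × 25 × 18 × 17 × 9 = 25405650
GM = 25405650^(1/6) = 17.1457

GM = 17.1457


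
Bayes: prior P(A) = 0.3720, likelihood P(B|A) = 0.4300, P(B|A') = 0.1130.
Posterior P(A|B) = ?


P(B) = P(B|A)*P(A) + P(B|A')*P(A')
= 0.4300*0.3720 + 0.1130*0.6280
= 0.159960 + 0.070964 = 0.230924
P(A|B) = 0.159960/0.230924 = 0.6927

P(A|B) = 0.6927


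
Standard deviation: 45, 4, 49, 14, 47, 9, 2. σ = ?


Mean = 24.2857
Variance = 400.4898
SD = sqrt(400.4898) = 20.0122

SD = 20.0122


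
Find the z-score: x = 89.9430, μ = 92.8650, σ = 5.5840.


z = (89.9430 - 92.8650)/5.5840
= -2.9220/5.5840
= -0.5233

z = -0.5233


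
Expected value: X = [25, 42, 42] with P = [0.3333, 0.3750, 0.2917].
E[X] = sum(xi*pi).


E[X] = 25*0.3333 + 42*0.3750 + 42*0.2917
= 8.3325 + 15.7500 + 12.2514
= 36.3339

E[X] = 36.3339


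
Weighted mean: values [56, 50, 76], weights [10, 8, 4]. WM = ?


Numerator = 56*10 + 50*8 + 76*4 = 1264
Denominator = 10 + 8 + 4 = 22
WM = 1264/22 = 57.4545

WM = 57.4545


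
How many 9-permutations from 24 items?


P(24,9) = 24!/15!
= 620448401733239439360000/1307674368000
= 474467051520

P(24,9) = 474467051520


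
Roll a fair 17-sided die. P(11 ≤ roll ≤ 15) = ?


Favorable outcomes (11 ≤ roll ≤ 15): 5
Total outcomes = 17
P = 5/17 = 0.2941

P = 0.2941


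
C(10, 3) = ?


C(10,3) = 10!/(3! × 7!)
= 3628800/(6 × 5040)
= 120

C(10,3) = 120


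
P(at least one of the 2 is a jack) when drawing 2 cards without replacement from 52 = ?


P(at least one) = 1 - P(none)
P(none) = (48/52) × (47/51) = 0.850679
P(at least one) = 1 - 0.850679 = 0.1493

P = 0.1493


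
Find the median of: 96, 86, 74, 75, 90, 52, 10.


Sorted: 10, 52, 74, 75, 86, 90, 96
n = 7 (odd)
Middle value = 75

Median = 75


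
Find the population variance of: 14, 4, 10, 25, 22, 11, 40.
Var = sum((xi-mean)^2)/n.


Mean = 18.0000
Squared deviations: 16.0000, 196.0000, 64.0000, 49.0000, 16.0000, 49.0000, 484.0000
Sum = 874.0000
Variance = 874.0000/7 = 124.8571

Variance = 124.8571


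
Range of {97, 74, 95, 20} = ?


Max = 97, Min = 20
Range = 97 - 20 = 77

Range = 77


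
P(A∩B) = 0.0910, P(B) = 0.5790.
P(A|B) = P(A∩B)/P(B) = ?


P(A|B) = 0.0910/0.5790 = 0.1572

P(A|B) = 0.1572


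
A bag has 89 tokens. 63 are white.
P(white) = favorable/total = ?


P = 63/89 = 0.7079

P = 0.7079


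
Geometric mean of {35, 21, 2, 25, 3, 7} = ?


Product = 35 × 21 × 2 × 25 × 3 × 7 = 771750
GM = 771750^(1/6) = 9.5774

GM = 9.5774


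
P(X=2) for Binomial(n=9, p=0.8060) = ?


C(9,2) = 36
p^2 = 0.649636
(1-p)^7 = 1.034218e-05
P = 36 * 0.649636 * 1.034218e-05 = 0.0002

P(X=2) = 0.0002


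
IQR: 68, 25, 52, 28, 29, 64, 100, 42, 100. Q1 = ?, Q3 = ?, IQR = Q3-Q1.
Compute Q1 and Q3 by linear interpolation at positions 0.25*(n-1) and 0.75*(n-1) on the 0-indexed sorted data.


Sorted: 25, 28, 29, 42, 52, 64, 68, 100, 100
Q1 (25th %ile) = 29.0000
Q3 (75th %ile) = 68.0000
IQR = 68.0000 - 29.0000 = 39.0000

IQR = 39.0000


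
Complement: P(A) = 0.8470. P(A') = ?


P(not A) = 1 - 0.8470 = 0.1530

P(not A) = 0.1530


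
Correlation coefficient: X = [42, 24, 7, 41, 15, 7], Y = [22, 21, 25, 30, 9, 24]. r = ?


Mean X = 22.6667, Mean Y = 21.8333
SD X = 14.499042, SD Y = 6.413960
Cov = 27.777778
r = 27.777778/(14.499042*6.413960) = 0.2987

r = 0.2987


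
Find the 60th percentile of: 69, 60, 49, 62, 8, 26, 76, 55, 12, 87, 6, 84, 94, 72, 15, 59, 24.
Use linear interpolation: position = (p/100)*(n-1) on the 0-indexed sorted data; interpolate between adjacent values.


Sorted: 6, 8, 12, 15, 24, 26, 49, 55, 59, 60, 62, 69, 72, 76, 84, 87, 94
n = 17
Index = 60/100 * 16 = 9.6000
Lower = data[9] = 60, Upper = data[10] = 62
P60 = 60 + 0.6000*(2) = 61.2000

P60 = 61.2000


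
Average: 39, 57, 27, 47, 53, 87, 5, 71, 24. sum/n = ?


Sum = 39 + 57 + 27 + 47 + 53 + 87 + 5 + 71 + 24 = 410
n = 9
Mean = 410/9 = 45.5556

Mean = 45.5556


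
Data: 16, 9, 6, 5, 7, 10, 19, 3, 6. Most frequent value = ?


Frequencies: 3:1, 5:1, 6:2, 7:1, 9:1, 10:1, 16:1, 19:1
Max frequency = 2
Mode = 6

Mode = 6


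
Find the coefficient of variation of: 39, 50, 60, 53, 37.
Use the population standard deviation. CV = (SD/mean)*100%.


Mean = 47.8000
SD = 8.6579
CV = (8.6579/47.8000)*100 = 18.1129%

CV = 18.1129%


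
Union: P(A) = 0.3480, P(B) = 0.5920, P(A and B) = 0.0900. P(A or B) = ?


P(A∪B) = 0.3480 + 0.5920 - 0.0900
= 0.9400 - 0.0900
= 0.8500

P(A∪B) = 0.8500


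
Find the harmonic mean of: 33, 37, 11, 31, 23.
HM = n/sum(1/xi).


Sum of reciprocals = 1/33 + 1/37 + 1/11 + 1/31 + 1/23 = 0.223975
HM = 5/0.223975 = 22.3239

HM = 22.3239


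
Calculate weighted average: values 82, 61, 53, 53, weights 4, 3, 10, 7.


Numerator = 82*4 + 61*3 + 53*10 + 53*7 = 1412
Denominator = 4 + 3 + 10 + 7 = 24
WM = 1412/24 = 58.8333

WM = 58.8333


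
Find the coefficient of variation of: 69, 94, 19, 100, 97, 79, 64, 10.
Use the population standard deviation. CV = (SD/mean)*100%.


Mean = 66.5000
SD = 32.4538
CV = (32.4538/66.5000)*100 = 48.8027%

CV = 48.8027%


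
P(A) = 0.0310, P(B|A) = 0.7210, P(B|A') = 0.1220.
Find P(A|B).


P(B) = P(B|A)*P(A) + P(B|A')*P(A')
= 0.7210*0.0310 + 0.1220*0.9690
= 0.022351 + 0.118218 = 0.140569
P(A|B) = 0.022351/0.140569 = 0.1590

P(A|B) = 0.1590


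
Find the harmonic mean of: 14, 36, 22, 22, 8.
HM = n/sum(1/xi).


Sum of reciprocals = 1/14 + 1/36 + 1/22 + 1/22 + 1/8 = 0.315115
HM = 5/0.315115 = 15.8672

HM = 15.8672


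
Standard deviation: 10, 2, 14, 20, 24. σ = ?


Mean = 14.0000
Variance = 59.2000
SD = sqrt(59.2000) = 7.6942

SD = 7.6942


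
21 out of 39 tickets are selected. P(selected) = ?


P = 21/39 = 0.5385

P = 0.5385


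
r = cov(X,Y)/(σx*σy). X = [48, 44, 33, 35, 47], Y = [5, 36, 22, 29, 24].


Mean X = 41.4000, Mean Y = 23.2000
SD X = 6.216108, SD Y = 10.303397
Cov = -21.880000
r = -21.880000/(6.216108*10.303397) = -0.3416

r = -0.3416


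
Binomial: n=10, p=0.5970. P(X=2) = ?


C(10,2) = 45
p^2 = 0.356409
(1-p)^8 = 0.000696
P = 45 * 0.356409 * 0.000696 = 0.0112

P(X=2) = 0.0112


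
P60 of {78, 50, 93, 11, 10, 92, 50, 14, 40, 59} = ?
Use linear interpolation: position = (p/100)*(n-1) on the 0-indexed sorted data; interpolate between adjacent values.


Sorted: 10, 11, 14, 40, 50, 50, 59, 78, 92, 93
n = 10
Index = 60/100 * 9 = 5.4000
Lower = data[5] = 50, Upper = data[6] = 59
P60 = 50 + 0.4000*(9) = 53.6000

P60 = 53.6000


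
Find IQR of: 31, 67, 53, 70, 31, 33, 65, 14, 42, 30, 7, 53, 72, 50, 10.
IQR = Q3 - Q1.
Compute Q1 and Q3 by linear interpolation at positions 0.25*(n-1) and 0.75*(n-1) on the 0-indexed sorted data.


Sorted: 7, 10, 14, 30, 31, 31, 33, 42, 50, 53, 53, 65, 67, 70, 72
Q1 (25th %ile) = 30.5000
Q3 (75th %ile) = 59.0000
IQR = 59.0000 - 30.5000 = 28.5000

IQR = 28.5000


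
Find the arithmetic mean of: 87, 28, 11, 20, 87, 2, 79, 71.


Sum = 87 + 28 + 11 + 20 + 87 + 2 + 79 + 71 = 385
n = 8
Mean = 385/8 = 48.1250

Mean = 48.1250


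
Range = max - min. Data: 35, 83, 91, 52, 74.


Max = 91, Min = 35
Range = 91 - 35 = 56

Range = 56


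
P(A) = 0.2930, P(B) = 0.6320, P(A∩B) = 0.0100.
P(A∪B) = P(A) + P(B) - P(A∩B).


P(A∪B) = 0.2930 + 0.6320 - 0.0100
= 0.9250 - 0.0100
= 0.9150

P(A∪B) = 0.9150


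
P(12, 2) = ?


P(12,2) = 12!/10!
= 479001600/3628800
= 132

P(12,2) = 132


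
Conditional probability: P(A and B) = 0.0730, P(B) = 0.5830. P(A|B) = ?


P(A|B) = 0.0730/0.5830 = 0.1252

P(A|B) = 0.1252


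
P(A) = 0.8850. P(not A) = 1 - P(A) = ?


P(not A) = 1 - 0.8850 = 0.1150

P(not A) = 0.1150


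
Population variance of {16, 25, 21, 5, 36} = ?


Mean = 20.6000
Squared deviations: 21.1600, 19.3600, 0.1600, 243.3600, 237.1600
Sum = 521.2000
Variance = 521.2000/5 = 104.2400

Variance = 104.2400


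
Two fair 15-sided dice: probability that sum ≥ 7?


Total outcomes = 15×15 = 225
Favorable (sum ≥ 7): 210
P = 210/225 = 0.9333

P = 0.9333


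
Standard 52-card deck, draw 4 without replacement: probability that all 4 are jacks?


P(all jacks) = (4/52) × (3/51) × (2/50) × (1/49)
= 3.6938e-06

P = 3.6938e-06


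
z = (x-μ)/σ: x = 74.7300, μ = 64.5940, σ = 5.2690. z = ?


z = (74.7300 - 64.5940)/5.2690
= 10.1360/5.2690
= 1.9237

z = 1.9237


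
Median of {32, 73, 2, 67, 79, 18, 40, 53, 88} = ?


Sorted: 2, 18, 32, 40, 53, 67, 73, 79, 88
n = 9 (odd)
Middle value = 53

Median = 53


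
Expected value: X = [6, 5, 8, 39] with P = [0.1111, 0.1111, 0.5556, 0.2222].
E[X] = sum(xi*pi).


E[X] = 6*0.1111 + 5*0.1111 + 8*0.5556 + 39*0.2222
= 0.6666 + 0.5555 + 4.4448 + 8.6658
= 14.3327

E[X] = 14.3327


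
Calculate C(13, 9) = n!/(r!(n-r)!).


C(13,9) = 13!/(9! × 4!)
= 6227020800/(362880 × 24)
= 715

C(13,9) = 715


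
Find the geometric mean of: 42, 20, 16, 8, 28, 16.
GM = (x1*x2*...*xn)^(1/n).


Product = 42 × 20 × 16 × 8 × 28 × 16 = 48168960
GM = 48168960^(1/6) = 19.0749

GM = 19.0749


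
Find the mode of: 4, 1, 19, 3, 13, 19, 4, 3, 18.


Frequencies: 1:1, 3:2, 4:2, 13:1, 18:1, 19:2
Max frequency = 2
Mode = 3, 4, 19

Mode = 3, 4, 19


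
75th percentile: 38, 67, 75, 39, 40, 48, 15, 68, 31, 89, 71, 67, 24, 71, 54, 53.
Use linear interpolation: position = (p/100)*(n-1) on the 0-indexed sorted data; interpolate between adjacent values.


Sorted: 15, 24, 31, 38, 39, 40, 48, 53, 54, 67, 67, 68, 71, 71, 75, 89
n = 16
Index = 75/100 * 15 = 11.2500
Lower = data[11] = 68, Upper = data[12] = 71
P75 = 68 + 0.2500*(3) = 68.7500

P75 = 68.7500


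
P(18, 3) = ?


P(18,3) = 18!/15!
= 6402373705728000/1307674368000
= 4896

P(18,3) = 4896


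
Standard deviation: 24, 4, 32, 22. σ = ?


Mean = 20.5000
Variance = 104.7500
SD = sqrt(104.7500) = 10.2347

SD = 10.2347


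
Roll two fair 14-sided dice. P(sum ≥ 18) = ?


Total outcomes = 14×14 = 196
Favorable (sum ≥ 18): 66
P = 66/196 = 0.3367

P = 0.3367


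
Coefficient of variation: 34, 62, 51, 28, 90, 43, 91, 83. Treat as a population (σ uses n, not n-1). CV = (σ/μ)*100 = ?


Mean = 60.2500
SD = 23.6207
CV = (23.6207/60.2500)*100 = 39.2045%

CV = 39.2045%


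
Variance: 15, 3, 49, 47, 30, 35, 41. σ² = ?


Mean = 31.4286
Squared deviations: 269.8980, 808.1837, 308.7551, 242.4694, 2.0408, 12.7551, 91.6122
Sum = 1735.7143
Variance = 1735.7143/7 = 247.9592

Variance = 247.9592


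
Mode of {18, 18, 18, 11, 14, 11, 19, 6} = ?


Frequencies: 6:1, 11:2, 14:1, 18:3, 19:1
Max frequency = 3
Mode = 18

Mode = 18


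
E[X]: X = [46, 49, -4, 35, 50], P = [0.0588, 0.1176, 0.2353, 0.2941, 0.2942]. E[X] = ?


E[X] = 46*0.0588 + 49*0.1176 - 4*0.2353 + 35*0.2941 + 50*0.2942
= 2.7048 + 5.7624 - 0.9412 + 10.2935 + 14.7100
= 32.5295

E[X] = 32.5295


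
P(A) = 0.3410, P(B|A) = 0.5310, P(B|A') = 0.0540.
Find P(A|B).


P(B) = P(B|A)*P(A) + P(B|A')*P(A')
= 0.5310*0.3410 + 0.0540*0.6590
= 0.181071 + 0.035586 = 0.216657
P(A|B) = 0.181071/0.216657 = 0.8357

P(A|B) = 0.8357


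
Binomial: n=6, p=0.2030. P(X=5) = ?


C(6,5) = 6
p^5 = 0.000345
(1-p)^1 = 0.797000
P = 6 * 0.000345 * 0.797000 = 0.0016

P(X=5) = 0.0016


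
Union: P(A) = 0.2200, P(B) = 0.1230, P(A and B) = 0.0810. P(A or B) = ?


P(A∪B) = 0.2200 + 0.1230 - 0.0810
= 0.3430 - 0.0810
= 0.2620

P(A∪B) = 0.2620


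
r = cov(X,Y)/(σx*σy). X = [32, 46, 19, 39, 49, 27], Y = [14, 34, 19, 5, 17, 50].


Mean X = 35.3333, Mean Y = 23.1667
SD X = 10.498677, SD Y = 14.758237
Cov = -26.722222
r = -26.722222/(10.498677*14.758237) = -0.1725

r = -0.1725


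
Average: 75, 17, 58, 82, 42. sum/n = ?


Sum = 75 + 17 + 58 + 82 + 42 = 274
n = 5
Mean = 274/5 = 54.8000

Mean = 54.8000


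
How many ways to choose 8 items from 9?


C(9,8) = 9!/(8! × 1!)
= 362880/(40320 × 1)
= 9

C(9,8) = 9


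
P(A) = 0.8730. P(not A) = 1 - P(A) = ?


P(not A) = 1 - 0.8730 = 0.1270

P(not A) = 0.1270


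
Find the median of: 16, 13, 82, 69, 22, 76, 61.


Sorted: 13, 16, 22, 61, 69, 76, 82
n = 7 (odd)
Middle value = 61

Median = 61


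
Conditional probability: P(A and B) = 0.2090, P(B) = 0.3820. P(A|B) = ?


P(A|B) = 0.2090/0.3820 = 0.5471

P(A|B) = 0.5471


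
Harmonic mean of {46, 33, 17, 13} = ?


Sum of reciprocals = 1/46 + 1/33 + 1/17 + 1/13 = 0.187789
HM = 4/0.187789 = 21.3005

HM = 21.3005


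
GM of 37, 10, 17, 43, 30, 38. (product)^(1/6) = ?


Product = 37 × 10 × 17 × 43 × 30 × 38 = 308335800
GM = 308335800^(1/6) = 25.9919

GM = 25.9919


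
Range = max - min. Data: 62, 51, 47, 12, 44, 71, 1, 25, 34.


Max = 71, Min = 1
Range = 71 - 1 = 70

Range = 70


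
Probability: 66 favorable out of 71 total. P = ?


P = 66/71 = 0.9296

P = 0.9296


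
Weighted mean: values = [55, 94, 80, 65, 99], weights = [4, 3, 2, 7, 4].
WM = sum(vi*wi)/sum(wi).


Numerator = 55*4 + 94*3 + 80*2 + 65*7 + 99*4 = 1513
Denominator = 4 + 3 + 2 + 7 + 4 = 20
WM = 1513/20 = 75.6500

WM = 75.6500


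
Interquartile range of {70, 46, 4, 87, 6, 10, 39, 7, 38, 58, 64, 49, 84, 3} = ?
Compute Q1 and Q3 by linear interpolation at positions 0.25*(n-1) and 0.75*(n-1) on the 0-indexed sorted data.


Sorted: 3, 4, 6, 7, 10, 38, 39, 46, 49, 58, 64, 70, 84, 87
Q1 (25th %ile) = 7.7500
Q3 (75th %ile) = 62.5000
IQR = 62.5000 - 7.7500 = 54.7500

IQR = 54.7500


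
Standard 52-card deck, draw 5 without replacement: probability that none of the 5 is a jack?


P(no jacks) = (48/52) × (47/51) × (46/50) × (45/49) × (44/48)
= 0.6588

P = 0.6588


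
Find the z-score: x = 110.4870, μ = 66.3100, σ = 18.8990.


z = (110.4870 - 66.3100)/18.8990
= 44.1770/18.8990
= 2.3375

z = 2.3375


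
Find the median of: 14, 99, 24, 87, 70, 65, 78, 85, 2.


Sorted: 2, 14, 24, 65, 70, 78, 85, 87, 99
n = 9 (odd)
Middle value = 70

Median = 70


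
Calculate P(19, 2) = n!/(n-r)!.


P(19,2) = 19!/17!
= 121645100408832000/355687428096000
= 342

P(19,2) = 342


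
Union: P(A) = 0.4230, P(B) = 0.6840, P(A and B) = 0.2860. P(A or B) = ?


P(A∪B) = 0.4230 + 0.6840 - 0.2860
= 1.1070 - 0.2860
= 0.8210

P(A∪B) = 0.8210


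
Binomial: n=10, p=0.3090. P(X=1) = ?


C(10,1) = 10
p^1 = 0.309000
(1-p)^9 = 0.035917
P = 10 * 0.309000 * 0.035917 = 0.1110

P(X=1) = 0.1110


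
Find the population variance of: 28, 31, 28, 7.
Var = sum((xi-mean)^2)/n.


Mean = 23.5000
Squared deviations: 20.2500, 56.2500, 20.2500, 272.2500
Sum = 369.0000
Variance = 369.0000/4 = 92.2500

Variance = 92.2500


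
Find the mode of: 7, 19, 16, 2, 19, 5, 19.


Frequencies: 2:1, 5:1, 7:1, 16:1, 19:3
Max frequency = 3
Mode = 19

Mode = 19


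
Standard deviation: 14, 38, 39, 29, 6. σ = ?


Mean = 25.2000
Variance = 172.5600
SD = sqrt(172.5600) = 13.1362

SD = 13.1362


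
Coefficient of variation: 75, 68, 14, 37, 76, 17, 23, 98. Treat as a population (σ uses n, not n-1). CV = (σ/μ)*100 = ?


Mean = 51.0000
SD = 30.0083
CV = (30.0083/51.0000)*100 = 58.8399%

CV = 58.8399%
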